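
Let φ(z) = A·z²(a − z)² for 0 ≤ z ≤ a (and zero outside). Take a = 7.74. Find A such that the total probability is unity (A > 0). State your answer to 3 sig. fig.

We need A² ∫|f|² dz = 1, taking the integral from 0 to a.
Expanding the polynomial and integrating term by term, the integral (without the A² prefactor) comes out to a^9/630.
With a = 7.74: A² = 0.000006319 and A = 0.002514.

A ≈ 0.00251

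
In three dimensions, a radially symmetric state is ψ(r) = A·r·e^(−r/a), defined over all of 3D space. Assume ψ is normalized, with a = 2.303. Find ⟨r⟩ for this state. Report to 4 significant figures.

⟨r⟩ ≈ 5.758

By definition ⟨r⟩ = ∫ r |ψ(r)|² 4πr² dr.
The ratio of the moment integral to the normalization integral gives ⟨r⟩ = 5·a/2.
With a = 2.303, ⟨r⟩ = 5.7575.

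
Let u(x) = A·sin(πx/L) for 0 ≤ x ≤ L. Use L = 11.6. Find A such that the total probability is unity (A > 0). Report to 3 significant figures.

A ≈ 0.415

The normalization condition is ∫|u|² dx = 1 from 0 to L.
With u = A·sin(πx/L), the integral evaluates to A²·[L/2].
Plugging in L = 11.6 yields A = 0.4152.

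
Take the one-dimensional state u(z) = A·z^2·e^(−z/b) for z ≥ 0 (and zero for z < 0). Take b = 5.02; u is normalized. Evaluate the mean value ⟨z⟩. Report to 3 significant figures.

⟨z⟩ = ∫ z |u|² dz over the full domain.
The ratio of the moment integral to the normalization integral gives ⟨z⟩ = 5·b/2.
With b = 5.02, ⟨z⟩ = 12.55.

⟨z⟩ ≈ 12.6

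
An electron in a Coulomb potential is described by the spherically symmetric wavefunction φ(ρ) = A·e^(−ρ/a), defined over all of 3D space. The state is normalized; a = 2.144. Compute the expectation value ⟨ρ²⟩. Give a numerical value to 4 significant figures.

By definition ⟨ρ²⟩ = ∫ ρ^2 |φ(ρ)|² 4πρ² dρ.
With ∫₀^∞ ρ^4 e^(−αρ) dρ = 4!/α^5, since the A² factors cancel between numerator and denominator, ⟨ρ²⟩ = 3·a^2.
Putting a = 2.144 gives 13.790.

⟨ρ^2⟩ ≈ 13.79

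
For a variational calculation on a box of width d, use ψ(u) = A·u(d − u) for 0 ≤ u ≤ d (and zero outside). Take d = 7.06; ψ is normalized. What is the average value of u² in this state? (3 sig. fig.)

By definition ⟨u²⟩ = ∫ u^2 |ψ(u)|² du.
Expanding the polynomial and integrating term by term, the ratio of the moment integral to the normalization integral gives ⟨u²⟩ = 2·d^2/7.
With d = 7.06, ⟨u^2⟩ = 14.24.

⟨u^2⟩ ≈ 14.2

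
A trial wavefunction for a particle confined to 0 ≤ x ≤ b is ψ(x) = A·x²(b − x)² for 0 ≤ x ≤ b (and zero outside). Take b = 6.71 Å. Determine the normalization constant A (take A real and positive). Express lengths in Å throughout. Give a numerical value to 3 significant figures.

A ≈ 0.00478 Å^(-9/2)

We need A² ∫|f|² dx = 1, taking the integral from 0 to b.
Expanding the polynomial and integrating term by term, with ψ = A·x²(b − x)², the integral evaluates to A²·[b^9/630].
Setting this equal to 1 gives A² = 1/(b^9/630).
Plugging in b = 6.71 yields A = 0.004780.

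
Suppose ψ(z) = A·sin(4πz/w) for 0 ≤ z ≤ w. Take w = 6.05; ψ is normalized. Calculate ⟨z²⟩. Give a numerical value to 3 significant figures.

⟨z^2⟩ ≈ 12.1

The expectation value is the |ψ|²-weighted average of z^2: ∫ z^2|ψ|² dz.
With ∫₀^w sin²(nπz/w) dz = w/2, evaluating both integrals, ⟨z²⟩ = -w^2/(32·π^2) + w^2/3.
With w = 6.05, ⟨z^2⟩ = 12.08.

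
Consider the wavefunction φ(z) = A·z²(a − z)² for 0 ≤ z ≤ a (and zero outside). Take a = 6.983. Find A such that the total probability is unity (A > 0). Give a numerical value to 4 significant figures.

We need A² ∫|f|² dz = 1, taking the integral from 0 to a.
Expanding the polynomial and integrating term by term, with φ = A·z²(a − z)², the integral evaluates to A²·[a^9/630].
Hence A² = 1/[a^9/630].
With a = 6.983: A² = 0.000015957 and A = 0.0039947.

A ≈ 0.003995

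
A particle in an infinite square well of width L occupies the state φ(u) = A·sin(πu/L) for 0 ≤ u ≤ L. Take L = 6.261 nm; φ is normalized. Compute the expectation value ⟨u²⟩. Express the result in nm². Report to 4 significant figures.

The expectation value is the |φ|²-weighted average of u^2: ∫ u^2|φ|² du.
Using sin²θ = (1 − cos 2θ)/2, evaluating both integrals, ⟨u²⟩ = -L^2/(2·π^2) + L^2/3.
Putting L = 6.261 gives 11.081.

⟨u^2⟩ ≈ 11.08 nm^2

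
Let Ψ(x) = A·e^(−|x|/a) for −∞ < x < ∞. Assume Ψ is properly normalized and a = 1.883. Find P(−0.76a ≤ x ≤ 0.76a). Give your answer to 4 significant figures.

P ≈ 0.7813

The probability is P = ∫ |Ψ|² dx over [−0.76a, 0.76a].
With A² fixed by ∫|Ψ|² = 1, i.e. A² = (a)^(−1), substitute and integrate.
Both integrals are even about x = 0, so only the x ≥ 0 halves are needed (the factors of 2 cancel). In terms of u = x/a (A² and the length scale cancel between numerator and denominator), P = [∫_{0}^{0.76} e^(-2·u) du] / [∫_{0}^{∞} e^(-2·u) du].
With ∫ e^(-2·u) du = -e^(-2·u)/2 + C, the region integral is 1/2 - e^(-38/25)/2 and the full one is 1/2.
Taking the ratio, P = 0.78129.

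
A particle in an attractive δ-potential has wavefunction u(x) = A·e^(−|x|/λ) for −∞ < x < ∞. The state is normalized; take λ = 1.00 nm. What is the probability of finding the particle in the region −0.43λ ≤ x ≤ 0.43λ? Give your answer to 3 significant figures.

P ≈ 0.577

P = ∫_{−0.43λ}^{0.43λ} |u(x)|² dx.
Since A² = 1/(λ), this is the region integral divided by the full normalization integral.
By symmetry take twice the x ≥ 0 contribution in numerator and denominator; the 2's cancel. In terms of t = x/λ (A² and the length scale cancel between numerator and denominator), P = [∫_{0}^{0.43} e^(-2·t) dt] / [∫_{0}^{∞} e^(-2·t) dt].
Using ∫ e^(-2·t) dt = -e^(-2·t)/2, the numerator is 1/2 - e^(-43/50)/2 and the denominator is 1/2.
This works out to P = 0.5768.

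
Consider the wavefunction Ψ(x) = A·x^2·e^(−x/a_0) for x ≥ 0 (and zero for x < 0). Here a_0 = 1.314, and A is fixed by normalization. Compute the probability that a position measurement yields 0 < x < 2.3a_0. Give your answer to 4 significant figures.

P ≈ 0.4868

P = ∫_{0}^{2.3a_0} |Ψ(x)|² dx.
The normalization integral ∫|Ψ|²dx over the whole domain equals 3·a_0^5/4·A², and A² cancels in the ratio.
Substituting u = x/a_0, A² and the length scale cancel in the ratio: P = ∫_{0}^{2.3} u^4·e^(-2·u) du / ∫_{0}^{∞} u^4·e^(-2·u) du.
Using ∫ u^4·e^(-2·u) du = -(u^4/2 + u^3 + 3·u^2/2 + 3·u/2 + 3/4)·e^(-2·u), the numerator is ≈ 0.365074 and the denominator is 3/4.
The result is P = 0.48677.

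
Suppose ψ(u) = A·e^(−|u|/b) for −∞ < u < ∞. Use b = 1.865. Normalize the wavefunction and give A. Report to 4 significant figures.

A ≈ 0.7323

We need A² ∫|f|² du = 1, taking the integral from −∞ to ∞.
With ∫₀^∞ u^0 e^(−αu) du = 0!/α^1, carrying out the integral gives A² · b.
Hence A² = 1/[b].
With b = 1.865: A² = 0.53619 and A = 0.73225.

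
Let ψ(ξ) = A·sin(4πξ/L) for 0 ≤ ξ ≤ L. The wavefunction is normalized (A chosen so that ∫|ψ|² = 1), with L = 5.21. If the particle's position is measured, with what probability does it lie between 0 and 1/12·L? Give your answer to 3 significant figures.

P = ∫_{0}^{1/12·L} |ψ(ξ)|² dξ.
The normalization integral ∫|ψ|²dξ over the whole domain equals L/2·A², and A² cancels in the ratio.
Let u = ξ/L; then A² and the length scale cancel, so P = ∫_{0}^{1/12} sin(4·π·u)^2 du ÷ ∫_{0}^{1} sin(4·π·u)^2 du.
Using ∫ sin(4·π·u)^2 du = u/2 - sin(4·π·u)·cos(4·π·u)/(8·π), the numerator is -√(3)/(32·π) + 1/24 and the denominator is 1/2.
Taking the ratio, P = (-√(3)/16 + π/12)/π.

P ≈ 0.0489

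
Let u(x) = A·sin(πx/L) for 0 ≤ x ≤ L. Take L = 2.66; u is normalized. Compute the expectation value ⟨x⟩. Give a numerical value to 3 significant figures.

By definition ⟨x⟩ = ∫ x |u(x)|² dx.
The ratio of the moment integral to the normalization integral gives ⟨x⟩ = L/2.
Putting L = 2.66 gives 1.330.

⟨x⟩ ≈ 1.33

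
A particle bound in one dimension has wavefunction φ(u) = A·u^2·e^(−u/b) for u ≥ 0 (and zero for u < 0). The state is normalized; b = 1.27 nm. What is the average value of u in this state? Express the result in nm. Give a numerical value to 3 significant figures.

⟨u⟩ ≈ 3.18 nm

By definition ⟨u⟩ = ∫ u |φ(u)|² du.
Recall ∫₀^∞ u^m e^(−u/β) du = m!·β^(m+1), the ratio of the moment integral to the normalization integral gives ⟨u⟩ = 5·b/2.
With b = 1.27, ⟨u⟩ = 3.175.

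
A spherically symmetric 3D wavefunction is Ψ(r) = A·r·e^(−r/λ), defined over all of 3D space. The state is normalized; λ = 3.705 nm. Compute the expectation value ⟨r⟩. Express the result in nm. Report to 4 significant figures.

The expectation value is the |Ψ|²-weighted average of r: ∫ r|Ψ|² 4πr² dr.
The ratio of the moment integral to the normalization integral gives ⟨r⟩ = 5·λ/2.
With λ = 3.705, ⟨r⟩ = 9.2625.

⟨r⟩ ≈ 9.263 nm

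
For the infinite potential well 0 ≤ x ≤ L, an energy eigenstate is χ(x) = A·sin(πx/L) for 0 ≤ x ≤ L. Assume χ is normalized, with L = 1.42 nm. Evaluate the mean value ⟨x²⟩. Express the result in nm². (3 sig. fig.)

By definition ⟨x²⟩ = ∫ x^2 |χ(x)|² dx.
With ∫₀^L sin²(nπx/L) dx = L/2, since the A² factors cancel between numerator and denominator, ⟨x²⟩ = -L^2/(2·π^2) + L^2/3.
With L = 1.42, ⟨x^2⟩ = 0.5700.

⟨x^2⟩ ≈ 0.570 nm^2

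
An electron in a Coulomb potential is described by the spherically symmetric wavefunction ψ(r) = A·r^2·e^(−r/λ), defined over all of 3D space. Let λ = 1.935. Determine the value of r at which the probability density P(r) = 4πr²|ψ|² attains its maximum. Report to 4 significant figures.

r ≈ 5.805

Differentiate P(r) = 4πr²|ψ|² with respect to r and set to zero.
Solving yields r = 3·λ.
With λ = 1.935, the most probable radial distance is 5.8050.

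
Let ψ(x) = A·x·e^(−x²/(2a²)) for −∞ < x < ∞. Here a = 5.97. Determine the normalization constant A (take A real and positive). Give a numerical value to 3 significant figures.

A ≈ 0.0728

Normalization requires ∫|ψ|² dx = 1, integrated from −∞ to ∞.
With ∫_{−∞}^{∞} x^(2m) e^(−αx²) dx = (2m−1)!!·√π / (2^m α^(m+1/2)), the integral (without the A² prefactor) comes out to √(π)·a^3/2.
Hence A² = 1/[√(π)·a^3/2].
With a = 5.97: A² = 0.005303 and A = 0.07282.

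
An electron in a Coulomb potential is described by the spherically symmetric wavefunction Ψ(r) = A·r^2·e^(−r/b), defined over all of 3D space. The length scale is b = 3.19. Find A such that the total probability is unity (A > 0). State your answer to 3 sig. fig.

A ≈ 0.00205

The normalization condition is ∫|Ψ|² 4πr² dr = 1 from 0 to ∞.
The angular integral contributes 4π, leaving ∫₀^∞ r²|Ψ|² dr.
∫|Ψ|² 4πr² dr = A²·(45·π·b^7/2).
Substituting b = 3.19 gives A² = 0.000004209, so A = 0.002051.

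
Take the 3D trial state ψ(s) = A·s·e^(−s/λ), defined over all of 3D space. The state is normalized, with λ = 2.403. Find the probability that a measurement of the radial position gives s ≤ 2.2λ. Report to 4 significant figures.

P ≈ 0.4488

With dV = 4πs²ds, the probability is ∫|ψ|² dV over s ≤ 2.2λ.
The full normalization integral is A²·[3·π·λ^5] = 1, fixing A².
Let u = s/λ; then A², 4π and the length scale all cancel, so P = ∫_{0}^{2.2} u^4·e^(-2·u) du ÷ ∫_{0}^{∞} u^4·e^(-2·u) du.
Using ∫ u^4·e^(-2·u) du = -(u^4/2 + u^3 + 3·u^2/2 + 3·u/2 + 3/4)·e^(-2·u), the numerator is ≈ 0.336612 and the denominator is 3/4.
The region integral divided by the full integral gives P = 0.44882.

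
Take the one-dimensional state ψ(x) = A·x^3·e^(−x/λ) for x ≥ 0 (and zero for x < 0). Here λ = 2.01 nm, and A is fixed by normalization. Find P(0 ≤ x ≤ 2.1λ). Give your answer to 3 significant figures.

The probability is P = ∫ |ψ|² dx over [0, 2.1λ].
With A² fixed by ∫|ψ|² = 1, i.e. A² = (45·λ^7/8)^(−1), substitute and integrate.
Let u = x/λ; then A² and the length scale cancel, so P = ∫_{0}^{2.1} u^6·e^(-2·u) du ÷ ∫_{0}^{∞} u^6·e^(-2·u) du.
With ∫ u^6·e^(-2·u) du = -(4·u^6 + 12·u^5 + 30·u^4 + 60·u^3 + 90·u^2 + 90·u + 45)·e^(-2·u)/8 + C, the region integral is ≈ 0.74552 and the full one is 45/8.
Taking the ratio, P = 0.1325.

P ≈ 0.133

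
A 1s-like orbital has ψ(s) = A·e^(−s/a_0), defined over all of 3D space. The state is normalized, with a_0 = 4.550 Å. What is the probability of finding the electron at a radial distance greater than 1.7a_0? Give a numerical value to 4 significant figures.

P ≈ 0.3397

P = ∫ |ψ|² 4πs² ds over s > 1.7a_0.
Normalization gives A² = 1/(π·a_0^3).
Let u = s/a_0; then A², 4π and the length scale all cancel, so P = ∫_{1.7}^{∞} u^2·e^(-2·u) du ÷ ∫_{0}^{∞} u^2·e^(-2·u) du.
An antiderivative of u^2·e^(-2·u) is -(2·u^2 + 2·u + 1)·e^(-2·u)/4; evaluating from 1.7 to ∞ gives 509·e^(-17/5)/200, while the full integral is 1/4.
This evaluates to P = 0.33974.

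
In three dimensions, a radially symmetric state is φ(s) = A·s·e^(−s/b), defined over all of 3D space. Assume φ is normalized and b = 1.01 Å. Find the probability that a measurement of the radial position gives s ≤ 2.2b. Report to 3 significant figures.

With dV = 4πs²ds, the probability is ∫|φ|² dV over s ≤ 2.2b.
Normalization gives A² = 1/(3·π·b^5).
Let u = s/b; then A², 4π and the length scale all cancel, so P = ∫_{0}^{2.2} u^4·e^(-2·u) du ÷ ∫_{0}^{∞} u^4·e^(-2·u) du.
Using ∫ u^4·e^(-2·u) du = -(u^4/2 + u^3 + 3·u^2/2 + 3·u/2 + 3/4)·e^(-2·u), the numerator is ≈ 0.33661 and the denominator is 3/4.
Taking the ratio yields P = 0.4488.

P ≈ 0.449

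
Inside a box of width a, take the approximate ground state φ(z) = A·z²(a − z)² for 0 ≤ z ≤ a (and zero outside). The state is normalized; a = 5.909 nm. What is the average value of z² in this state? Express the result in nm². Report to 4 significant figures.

⟨z^2⟩ ≈ 9.523 nm^2

⟨z²⟩ = ∫ z^2 |φ|² dz over the full domain.
Expanding the polynomial and integrating term by term, the ratio of the moment integral to the normalization integral gives ⟨z²⟩ = 3·a^2/11.
With a = 5.909, ⟨z^2⟩ = 9.5226.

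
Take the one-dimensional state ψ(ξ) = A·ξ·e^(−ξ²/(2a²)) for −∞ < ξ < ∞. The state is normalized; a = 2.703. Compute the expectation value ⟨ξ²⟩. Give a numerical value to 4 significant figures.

⟨ξ^2⟩ ≈ 10.96

The expectation value is the |ψ|²-weighted average of ξ^2: ∫ ξ^2|ψ|² dξ.
With ∫_{−∞}^{∞} ξ^(2m) e^(−αξ²) dξ = (2m−1)!!·√π / (2^m α^(m+1/2)), evaluating both integrals, ⟨ξ²⟩ = 3·a^2/2.
Putting a = 2.703 gives 10.959.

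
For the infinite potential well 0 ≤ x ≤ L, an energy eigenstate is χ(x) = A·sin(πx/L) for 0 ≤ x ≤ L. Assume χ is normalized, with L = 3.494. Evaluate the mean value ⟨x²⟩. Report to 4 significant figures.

⟨x^2⟩ ≈ 3.451

By definition ⟨x²⟩ = ∫ x^2 |χ(x)|² dx.
Since the A² factors cancel between numerator and denominator, ⟨x²⟩ = -L^2/(2·π^2) + L^2/3.
With L = 3.494, ⟨x^2⟩ = 3.4509.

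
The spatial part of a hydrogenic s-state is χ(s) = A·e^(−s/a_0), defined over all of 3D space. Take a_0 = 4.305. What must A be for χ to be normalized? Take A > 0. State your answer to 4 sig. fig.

Require ∫ |χ|² 4πs² ds = 1 over the whole domain.
With ∫₀^∞ s^2 e^(−αs) ds = 2!/α^3, ∫|χ|² 4πs² ds = A²·(π·a_0^3).
Hence A² = 1/[π·a_0^3].
With a_0 = 4.305: A² = 0.0039896 and A = 0.063163.

A ≈ 0.06316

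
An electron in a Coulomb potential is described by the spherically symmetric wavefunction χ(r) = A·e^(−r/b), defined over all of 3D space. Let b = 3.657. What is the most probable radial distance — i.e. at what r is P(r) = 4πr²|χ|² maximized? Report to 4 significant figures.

Differentiate P(r) = 4πr²|χ|² with respect to r and set to zero.
This gives r = b.
With b = 3.657, the most probable radial distance is 3.6570.

r ≈ 3.657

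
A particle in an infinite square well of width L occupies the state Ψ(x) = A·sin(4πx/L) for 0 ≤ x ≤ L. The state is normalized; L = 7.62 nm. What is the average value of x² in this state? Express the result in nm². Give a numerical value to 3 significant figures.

⟨x²⟩ = ∫ x^2 |Ψ|² dx over the full domain.
Using sin²θ = (1 − cos 2θ)/2, the ratio of the moment integral to the normalization integral gives ⟨x²⟩ = -L^2/(32·π^2) + L^2/3.
With L = 7.62, ⟨x^2⟩ = 19.17.

⟨x^2⟩ ≈ 19.2 nm^2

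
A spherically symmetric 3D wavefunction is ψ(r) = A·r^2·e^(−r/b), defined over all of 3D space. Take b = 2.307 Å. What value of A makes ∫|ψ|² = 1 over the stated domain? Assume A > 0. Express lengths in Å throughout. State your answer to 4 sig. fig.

Require ∫ |ψ|² 4πr² dr = 1 over the whole domain.
Using ∫₀^∞ rⁿ e^(−αr) dr = n!/αⁿ⁺¹, the integral (without the A² prefactor) comes out to 45·π·b^7/2.
Plugging in b = 2.307 yields A = 0.0063777.

A ≈ 0.006378 Å^(-7/2)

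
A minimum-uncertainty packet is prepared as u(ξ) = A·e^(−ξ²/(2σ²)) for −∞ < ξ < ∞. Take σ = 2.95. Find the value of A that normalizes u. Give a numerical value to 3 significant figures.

We need A² ∫|f|² dξ = 1, taking the integral from −∞ to ∞.
With u = A·e^(−ξ²/(2σ²)), the integral evaluates to A²·[√(π)·σ].
Hence A² = 1/[√(π)·σ].
Plugging in σ = 2.95 yields A = 0.4373.

A ≈ 0.437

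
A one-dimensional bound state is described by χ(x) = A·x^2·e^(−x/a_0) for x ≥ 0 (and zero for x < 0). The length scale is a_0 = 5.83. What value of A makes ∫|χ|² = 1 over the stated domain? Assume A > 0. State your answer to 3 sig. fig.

Require ∫ |χ|² dx = 1 over the whole domain.
Recall ∫₀^∞ x^m e^(−x/β) dx = m!·β^(m+1), with χ = A·x^2·e^(−x/a_0), the integral evaluates to A²·[3·a_0^5/4].
Hence A² = 1/[3·a_0^5/4].
With a_0 = 5.83: A² = 0.0001980 and A = 0.01407.

A ≈ 0.0141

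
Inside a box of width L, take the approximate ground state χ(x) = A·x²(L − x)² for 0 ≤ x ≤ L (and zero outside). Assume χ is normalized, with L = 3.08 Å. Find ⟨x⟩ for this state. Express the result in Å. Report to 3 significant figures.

⟨x⟩ = ∫ x |χ|² dx over the full domain.
Expanding the polynomial and integrating term by term, evaluating both integrals, ⟨x⟩ = L/2.
Putting L = 3.08 gives 1.540.

⟨x⟩ ≈ 1.54 Å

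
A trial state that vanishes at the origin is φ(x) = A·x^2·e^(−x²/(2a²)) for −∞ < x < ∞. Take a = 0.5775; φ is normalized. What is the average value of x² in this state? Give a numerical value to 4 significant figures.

⟨x^2⟩ ≈ 0.8338

⟨x²⟩ = ∫ x^2 |φ|² dx over the full domain.
Using the Gaussian integral ∫_{−∞}^{∞} e^(−αx²) dx = √(π/α), evaluating both integrals, ⟨x²⟩ = 5·a^2/2.
With a = 0.5775, ⟨x^2⟩ = 0.83377.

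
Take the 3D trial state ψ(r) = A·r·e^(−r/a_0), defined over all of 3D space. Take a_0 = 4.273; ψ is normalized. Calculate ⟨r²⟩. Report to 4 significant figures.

By definition ⟨r²⟩ = ∫ r^2 |ψ(r)|² 4πr² dr.
Recall ∫₀^∞ r^m e^(−r/β) dr = m!·β^(m+1), since the A² factors cancel between numerator and denominator, ⟨r²⟩ = 15·a_0^2/2.
Putting a_0 = 4.273 gives 136.94.

⟨r^2⟩ ≈ 136.9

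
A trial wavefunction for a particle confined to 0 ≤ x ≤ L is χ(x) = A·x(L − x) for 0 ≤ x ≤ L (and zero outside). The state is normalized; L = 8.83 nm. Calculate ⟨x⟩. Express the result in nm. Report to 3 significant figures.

⟨x⟩ ≈ 4.42 nm

The expectation value is the |χ|²-weighted average of x: ∫ x|χ|² dx.
Expanding the polynomial and integrating term by term, the ratio of the moment integral to the normalization integral gives ⟨x⟩ = L/2.
With L = 8.83, ⟨x⟩ = 4.415.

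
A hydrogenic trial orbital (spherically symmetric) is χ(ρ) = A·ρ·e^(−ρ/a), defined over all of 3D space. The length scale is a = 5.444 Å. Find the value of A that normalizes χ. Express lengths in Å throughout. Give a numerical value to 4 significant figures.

Normalization requires ∫|χ|² 4πρ² dρ = 1, integrated from 0 to ∞.
The angular integral contributes 4π, leaving ∫₀^∞ ρ²|χ|² dρ.
Using ∫₀^∞ ρⁿ e^(−αρ) dρ = n!/αⁿ⁺¹, the integral (without the A² prefactor) comes out to 3·π·a^5.
So A² = (3·π·a^5)^(−1).
Plugging in a = 5.444 yields A = 0.0047105.

A ≈ 0.004711 Å^(-5/2)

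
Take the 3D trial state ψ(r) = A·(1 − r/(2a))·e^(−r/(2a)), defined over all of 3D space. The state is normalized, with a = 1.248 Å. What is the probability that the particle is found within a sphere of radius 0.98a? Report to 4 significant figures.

P ≈ 0.03339

Integrate the radial probability density 4πr²|ψ|² over r ≤ 0.98a.
A² is fixed by ∫₀^∞ 4πr²|ψ|² dr = 1, i.e. A² = (8·π·a^3)^(−1).
Substituting u = r/a, A², 4π and the length scale all cancel in the ratio: P = ∫_{0}^{0.98} u^2·(1 - u/2)^2·e^(-u) du / ∫_{0}^{∞} u^2·(1 - u/2)^2·e^(-u) du.
Using ∫ u^2·(1 - u/2)^2·e^(-u) du = -(u^4/4 + u^2 + 2·u + 2)·e^(-u), the numerator is ≈ 0.0667755 and the denominator is 2.
The region integral divided by the full integral gives P = 0.033388.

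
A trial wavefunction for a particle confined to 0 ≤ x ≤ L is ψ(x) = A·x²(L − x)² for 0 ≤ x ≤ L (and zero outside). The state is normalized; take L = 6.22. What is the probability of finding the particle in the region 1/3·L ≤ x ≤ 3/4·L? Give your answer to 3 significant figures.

P ≈ 0.806

|ψ|² is the probability density, so P = ∫_{1/3·L}^{3/4·L} |ψ|² dx.
The normalization integral ∫|ψ|²dx over the whole domain equals L^9/630·A², and A² cancels in the ratio.
Substituting u = x/L, A² and the length scale cancel in the ratio: P = ∫_{1/3}^{3/4} u^4·(1 - u)^4 du / ∫_{0}^{1} u^4·(1 - u)^4 du.
An antiderivative of u^4·(1 - u)^4 is u^5·(70·u^4 - 315·u^3 + 540·u^2 - 420·u + 126)/630; evaluating from 1/3 to 3/4 gives ≈ 0.0012797, while the full integral is 1/630.
The result is P = 0.8062.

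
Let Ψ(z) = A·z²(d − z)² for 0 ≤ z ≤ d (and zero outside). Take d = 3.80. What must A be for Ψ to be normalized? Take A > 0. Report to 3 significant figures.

Normalization requires ∫|Ψ|² dz = 1, integrated from 0 to d.
Expanding the polynomial and integrating term by term, with Ψ = A·z²(d − z)², the integral evaluates to A²·[d^9/630].
Setting this equal to 1 gives A² = 1/(d^9/630).
Plugging in d = 3.80 yields A = 0.06175.

A ≈ 0.0618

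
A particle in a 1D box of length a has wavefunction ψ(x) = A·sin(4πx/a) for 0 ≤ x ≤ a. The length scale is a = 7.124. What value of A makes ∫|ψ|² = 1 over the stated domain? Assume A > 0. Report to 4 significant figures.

Require ∫ |ψ|² dx = 1 over the whole domain.
Using sin²θ = (1 − cos 2θ)/2, ∫|ψ|² dx = A²·(a/2).
Substituting a = 7.124 gives A² = 0.28074, so A = 0.52985.

A ≈ 0.5299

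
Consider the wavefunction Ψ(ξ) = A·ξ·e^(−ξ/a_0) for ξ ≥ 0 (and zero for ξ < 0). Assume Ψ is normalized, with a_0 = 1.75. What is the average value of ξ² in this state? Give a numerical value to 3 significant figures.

⟨ξ^2⟩ ≈ 9.19

By definition ⟨ξ²⟩ = ∫ ξ^2 |Ψ(ξ)|² dξ.
With ∫₀^∞ ξ^4 e^(−αξ) dξ = 4!/α^5, the ratio of the moment integral to the normalization integral gives ⟨ξ²⟩ = 3·a_0^2.
Putting a_0 = 1.75 gives 9.188.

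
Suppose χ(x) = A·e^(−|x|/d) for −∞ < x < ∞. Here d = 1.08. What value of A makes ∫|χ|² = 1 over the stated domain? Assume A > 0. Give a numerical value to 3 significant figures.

We need A² ∫|f|² dx = 1, taking the integral from −∞ to ∞.
Recall ∫₀^∞ x^m e^(−x/β) dx = m!·β^(m+1), the integral (without the A² prefactor) comes out to d.
So A² = (d)^(−1).
Substituting d = 1.08 gives A² = 0.9259, so A = 0.9623.

A ≈ 0.962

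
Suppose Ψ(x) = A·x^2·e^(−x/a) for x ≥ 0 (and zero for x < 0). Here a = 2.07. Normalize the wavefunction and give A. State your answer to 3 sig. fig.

The normalization condition is ∫|Ψ|² dx = 1 from 0 to ∞.
Using ∫₀^∞ xⁿ e^(−αx) dx = n!/αⁿ⁺¹, carrying out the integral gives A² · 3·a^5/4.
Plugging in a = 2.07 yields A = 0.1873.

A ≈ 0.187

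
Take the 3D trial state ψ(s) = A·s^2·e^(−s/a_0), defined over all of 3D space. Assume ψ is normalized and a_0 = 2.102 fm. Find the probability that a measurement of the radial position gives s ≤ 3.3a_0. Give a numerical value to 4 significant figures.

Integrate the radial probability density 4πs²|ψ|² over s ≤ 3.3a_0.
The full normalization integral is A²·[45·π·a_0^7/2] = 1, fixing A².
Substituting u = s/a_0, A², 4π and the length scale all cancel in the ratio: P = ∫_{0}^{3.3} u^6·e^(-2·u) du / ∫_{0}^{∞} u^6·e^(-2·u) du.
Using ∫ u^6·e^(-2·u) du = -(4·u^6 + 12·u^5 + 30·u^4 + 60·u^3 + 90·u^2 + 90·u + 45)·e^(-2·u)/8, the numerator is ≈ 2.75153 and the denominator is 45/8.
Taking the ratio yields P = 0.48916.

P ≈ 0.4892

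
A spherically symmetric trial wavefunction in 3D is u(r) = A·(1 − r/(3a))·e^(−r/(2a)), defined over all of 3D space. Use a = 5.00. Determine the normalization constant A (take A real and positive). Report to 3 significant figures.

Require ∫ |u|² 4πr² dr = 1 over the whole domain.
(Spherical symmetry: dV = 4πr² dr.)
∫|u|² 4πr² dr = A²·(8·π·a^3/3).
Setting this equal to 1 gives A² = 1/(8·π·a^3/3).
Substituting a = 5.00 gives A² = 0.0009549, so A = 0.03090.

A ≈ 0.0309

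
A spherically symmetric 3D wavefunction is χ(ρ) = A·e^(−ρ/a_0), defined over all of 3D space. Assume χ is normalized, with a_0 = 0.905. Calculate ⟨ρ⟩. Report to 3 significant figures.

⟨ρ⟩ ≈ 1.36

⟨ρ⟩ = ∫ ρ |χ|² 4πρ² dρ over the full domain.
Evaluating both integrals, ⟨ρ⟩ = 3·a_0/2.
Putting a_0 = 0.905 gives 1.358.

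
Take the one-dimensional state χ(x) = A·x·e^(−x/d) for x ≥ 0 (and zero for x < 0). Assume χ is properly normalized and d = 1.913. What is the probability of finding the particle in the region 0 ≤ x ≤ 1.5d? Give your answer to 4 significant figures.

The probability is P = ∫ |χ|² dx over [0, 1.5d].
Since A² = 1/(d^3/4), this is the region integral divided by the full normalization integral.
In terms of u = x/d (A² and the length scale cancel between numerator and denominator), P = [∫_{0}^{1.5} u^2·e^(-2·u) du] / [∫_{0}^{∞} u^2·e^(-2·u) du].
Using ∫ u^2·e^(-2·u) du = -(2·u^2 + 2·u + 1)·e^(-2·u)/4, the numerator is 1/4 - 17·e^(-3)/8 and the denominator is 1/4.
This works out to P = 0.57681.

P ≈ 0.5768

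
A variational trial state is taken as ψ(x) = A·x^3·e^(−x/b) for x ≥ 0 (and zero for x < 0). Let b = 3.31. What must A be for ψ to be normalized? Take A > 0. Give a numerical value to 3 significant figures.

The normalization condition is ∫|ψ|² dx = 1 from 0 to ∞.
With ψ = A·x^3·e^(−x/b), the integral evaluates to A²·[45·b^7/8].
Substituting b = 3.31 gives A² = 0.00004084, so A = 0.006391.

A ≈ 0.00639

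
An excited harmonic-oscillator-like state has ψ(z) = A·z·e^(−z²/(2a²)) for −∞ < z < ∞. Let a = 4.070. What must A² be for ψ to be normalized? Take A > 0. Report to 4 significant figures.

A^2 ≈ 0.01674

Normalization requires ∫|ψ|² dz = 1, integrated from −∞ to ∞.
Carrying out the integral gives A² · √(π)·a^3/2.
Hence A² = 1/[√(π)·a^3/2].
Plugging in a = 4.070 yields A = 0.12937.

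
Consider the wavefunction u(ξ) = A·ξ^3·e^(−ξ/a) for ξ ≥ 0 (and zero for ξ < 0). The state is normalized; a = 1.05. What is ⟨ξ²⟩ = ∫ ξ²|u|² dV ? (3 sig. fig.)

⟨ξ^2⟩ ≈ 15.4

By definition ⟨ξ²⟩ = ∫ ξ^2 |u(ξ)|² dξ.
Since the A² factors cancel between numerator and denominator, ⟨ξ²⟩ = 14·a^2.
With a = 1.05, ⟨ξ^2⟩ = 15.44.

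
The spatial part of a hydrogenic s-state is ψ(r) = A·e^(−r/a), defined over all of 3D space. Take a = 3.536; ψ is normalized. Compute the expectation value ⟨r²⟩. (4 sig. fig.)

The expectation value is the |ψ|²-weighted average of r^2: ∫ r^2|ψ|² 4πr² dr.
With ∫₀^∞ r^4 e^(−αr) dr = 4!/α^5, evaluating both integrals, ⟨r²⟩ = 3·a^2.
Putting a = 3.536 gives 37.510.

⟨r^2⟩ ≈ 37.51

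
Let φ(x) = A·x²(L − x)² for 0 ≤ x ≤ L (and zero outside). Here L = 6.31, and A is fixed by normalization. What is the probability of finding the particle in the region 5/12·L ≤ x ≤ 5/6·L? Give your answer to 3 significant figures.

|φ|² is the probability density, so P = ∫_{5/12·L}^{5/6·L} |φ|² dx.
The normalization integral ∫|φ|²dx over the whole domain equals L^9/630·A², and A² cancels in the ratio.
In terms of u = x/L (A² and the length scale cancel between numerator and denominator), P = [∫_{5/12}^{5/6} u^4·(1 - u)^4 du] / [∫_{0}^{1} u^4·(1 - u)^4 du].
With ∫ u^4·(1 - u)^4 du = u^5·(70·u^4 - 315·u^3 + 540·u^2 - 420·u + 126)/630 + C, the region integral is ≈ 0.0010932 and the full one is 1/630.
This works out to P = 0.6887.

P ≈ 0.689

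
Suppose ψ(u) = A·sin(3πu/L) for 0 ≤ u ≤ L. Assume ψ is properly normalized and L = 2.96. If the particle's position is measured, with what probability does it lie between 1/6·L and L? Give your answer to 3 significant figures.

The probability is P = ∫ |ψ|² du over [1/6·L, L].
With A² fixed by ∫|ψ|² = 1, i.e. A² = (L/2)^(−1), substitute and integrate.
Let t = u/L; then A² and the length scale cancel, so P = ∫_{1/6}^{1} sin(3·π·t)^2 dt ÷ ∫_{0}^{1} sin(3·π·t)^2 dt.
Using ∫ sin(3·π·t)^2 dt = t/2 - sin(6·π·t)/(12·π), the numerator is 5/12 and the denominator is 1/2.
The result is P = 5/6.

P ≈ 0.833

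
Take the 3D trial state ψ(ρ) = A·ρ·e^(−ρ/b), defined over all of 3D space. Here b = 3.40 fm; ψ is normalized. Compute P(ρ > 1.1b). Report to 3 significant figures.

Integrate the radial probability density 4πρ²|ψ|² over ρ > 1.1b.
Normalization gives A² = 1/(3·π·b^5).
In terms of u = ρ/b (A², 4π and the length scale all cancel between numerator and denominator), P = [∫_{1.1}^{∞} u^4·e^(-2·u) du] / [∫_{0}^{∞} u^4·e^(-2·u) du].
With ∫ u^4·e^(-2·u) du = -(u^4/2 + u^3 + 3·u^2/2 + 3·u/2 + 3/4)·e^(-2·u) + C, the region integral is ≈ 0.69563 and the full one is 3/4.
Taking the ratio yields P = 0.9275.

P ≈ 0.928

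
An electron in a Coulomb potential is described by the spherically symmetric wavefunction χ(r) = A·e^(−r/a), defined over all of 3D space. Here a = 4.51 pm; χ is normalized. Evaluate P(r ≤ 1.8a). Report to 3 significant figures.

P ≈ 0.697

P = ∫ |χ|² 4πr² dr over r ≤ 1.8a.
Normalization gives A² = 1/(π·a^3).
Substituting u = r/a, A², 4π and the length scale all cancel in the ratio: P = ∫_{0}^{1.8} u^2·e^(-2·u) du / ∫_{0}^{∞} u^2·e^(-2·u) du.
With ∫ u^2·e^(-2·u) du = -(2·u^2 + 2·u + 1)·e^(-2·u)/4 + C, the region integral is 1/4 - 277·e^(-18/5)/100 and the full one is 1/4.
This evaluates to P = 0.6973.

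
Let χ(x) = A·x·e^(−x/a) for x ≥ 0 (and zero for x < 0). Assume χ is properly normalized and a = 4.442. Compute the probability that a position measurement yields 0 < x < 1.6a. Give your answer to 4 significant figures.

P ≈ 0.6201

|χ|² is the probability density, so P = ∫_{0}^{1.6a} |χ|² dx.
With A² fixed by ∫|χ|² = 1, i.e. A² = (a^3/4)^(−1), substitute and integrate.
Let u = x/a; then A² and the length scale cancel, so P = ∫_{0}^{1.6} u^2·e^(-2·u) du ÷ ∫_{0}^{∞} u^2·e^(-2·u) du.
An antiderivative of u^2·e^(-2·u) is -(2·u^2 + 2·u + 1)·e^(-2·u)/4; evaluating from 0 to 1.6 gives 1/4 - 233·e^(-16/5)/100, while the full integral is 1/4.
Evaluating gives P = 0.62010.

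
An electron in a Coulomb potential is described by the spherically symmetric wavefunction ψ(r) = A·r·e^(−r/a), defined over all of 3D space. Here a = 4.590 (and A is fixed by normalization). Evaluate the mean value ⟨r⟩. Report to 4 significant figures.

⟨r⟩ ≈ 11.48

The expectation value is the |ψ|²-weighted average of r: ∫ r|ψ|² 4πr² dr.
With ∫₀^∞ r^5 e^(−αr) dr = 5!/α^6, the ratio of the moment integral to the normalization integral gives ⟨r⟩ = 5·a/2.
Putting a = 4.590 gives 11.475.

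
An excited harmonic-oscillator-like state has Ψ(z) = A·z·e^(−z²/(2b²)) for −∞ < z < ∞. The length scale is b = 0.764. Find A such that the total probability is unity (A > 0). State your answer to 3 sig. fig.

A ≈ 1.59

Normalization requires ∫|Ψ|² dz = 1, integrated from −∞ to ∞.
Carrying out the integral gives A² · √(π)·b^3/2.
Substituting b = 0.764 gives A² = 2.530, so A = 1.591.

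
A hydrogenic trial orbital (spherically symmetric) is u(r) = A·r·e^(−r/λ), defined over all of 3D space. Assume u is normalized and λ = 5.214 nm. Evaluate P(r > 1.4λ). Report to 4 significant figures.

P = ∫ |u|² 4πr² dr over r > 1.4λ.
The full normalization integral is A²·[3·π·λ^5] = 1, fixing A².
Substituting t = r/λ, A², 4π and the length scale all cancel in the ratio: P = ∫_{1.4}^{∞} t^4·e^(-2·t) dt / ∫_{0}^{∞} t^4·e^(-2·t) dt.
With ∫ t^4·e^(-2·t) dt = -(t^4/2 + t^3 + 3·t^2/2 + 3·t/2 + 3/4)·e^(-2·t) + C, the region integral is ≈ 0.635757 and the full one is 3/4.
The region integral divided by the full integral gives P = 0.84768.

P ≈ 0.8477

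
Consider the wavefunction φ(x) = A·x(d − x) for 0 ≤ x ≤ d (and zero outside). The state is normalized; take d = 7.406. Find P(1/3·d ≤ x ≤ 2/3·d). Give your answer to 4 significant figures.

The probability is P = ∫ |φ|² dx over [1/3·d, 2/3·d].
The normalization integral ∫|φ|²dx over the whole domain equals d^5/30·A², and A² cancels in the ratio.
Let u = x/d; then A² and the length scale cancel, so P = ∫_{1/3}^{2/3} u^2·(1 - u)^2 du ÷ ∫_{0}^{1} u^2·(1 - u)^2 du.
An antiderivative of u^2·(1 - u)^2 is u^3·(6·u^2 - 15·u + 10)/30; evaluating from 1/3 to 2/3 gives 47/2430, while the full integral is 1/30.
The result is P = 47/81.

P ≈ 0.5802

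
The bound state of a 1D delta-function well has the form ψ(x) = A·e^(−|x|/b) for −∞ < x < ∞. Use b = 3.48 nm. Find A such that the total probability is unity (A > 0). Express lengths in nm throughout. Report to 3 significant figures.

A ≈ 0.536 nm^(-1/2)

Normalization requires ∫|ψ|² dx = 1, integrated from −∞ to ∞.
Using ∫₀^∞ xⁿ e^(−αx) dx = n!/αⁿ⁺¹, the integral (without the A² prefactor) comes out to b.
So A² = (b)^(−1).
Plugging in b = 3.48 yields A = 0.5361.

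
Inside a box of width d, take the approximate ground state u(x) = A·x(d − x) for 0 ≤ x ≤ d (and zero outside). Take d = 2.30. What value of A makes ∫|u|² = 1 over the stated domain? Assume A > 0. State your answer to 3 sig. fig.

The normalization condition is ∫|u|² dx = 1 from 0 to d.
Expanding the polynomial and integrating term by term, carrying out the integral gives A² · d^5/30.
With d = 2.30: A² = 0.4661 and A = 0.6827.

A ≈ 0.683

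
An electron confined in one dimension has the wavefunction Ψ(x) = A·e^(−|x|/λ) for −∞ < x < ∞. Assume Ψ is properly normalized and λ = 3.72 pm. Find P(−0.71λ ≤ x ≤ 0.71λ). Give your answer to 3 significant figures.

P ≈ 0.758

|Ψ|² is the probability density, so P = ∫_{−0.71λ}^{0.71λ} |Ψ|² dx.
With A² fixed by ∫|Ψ|² = 1, i.e. A² = (λ)^(−1), substitute and integrate.
By symmetry take twice the x ≥ 0 contribution in numerator and denominator; the 2's cancel. Let u = x/λ; then A² and the length scale cancel, so P = ∫_{0}^{0.71} e^(-2·u) du ÷ ∫_{0}^{∞} e^(-2·u) du.
Using ∫ e^(-2·u) du = -e^(-2·u)/2, the numerator is 1/2 - e^(-71/50)/2 and the denominator is 1/2.
This works out to P = 0.7583.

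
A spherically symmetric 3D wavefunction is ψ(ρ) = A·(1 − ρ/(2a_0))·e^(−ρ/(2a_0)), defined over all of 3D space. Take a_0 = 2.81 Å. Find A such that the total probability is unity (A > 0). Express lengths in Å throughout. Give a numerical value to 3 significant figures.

Normalization requires ∫|ψ|² 4πρ² dρ = 1, integrated from 0 to ∞.
In 3D with spherical symmetry the volume element is 4πρ² dρ.
Using ∫₀^∞ ρⁿ e^(−αρ) dρ = n!/αⁿ⁺¹, the integral (without the A² prefactor) comes out to 8·π·a_0^3.
So A² = (8·π·a_0^3)^(−1).
Plugging in a_0 = 2.81 yields A = 0.04235.

A ≈ 0.0423 Å^(-3/2)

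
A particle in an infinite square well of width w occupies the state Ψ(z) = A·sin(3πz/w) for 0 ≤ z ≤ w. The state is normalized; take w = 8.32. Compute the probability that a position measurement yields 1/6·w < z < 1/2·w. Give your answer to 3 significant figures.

P ≈ 0.333

P = ∫_{1/6·w}^{1/2·w} |Ψ(z)|² dz.
The normalization integral ∫|Ψ|²dz over the whole domain equals w/2·A², and A² cancels in the ratio.
Let u = z/w; then A² and the length scale cancel, so P = ∫_{1/6}^{1/2} sin(3·π·u)^2 du ÷ ∫_{0}^{1} sin(3·π·u)^2 du.
With ∫ sin(3·π·u)^2 du = u/2 - sin(6·π·u)/(12·π) + C, the region integral is 1/6 and the full one is 1/2.
This works out to P = 1/3.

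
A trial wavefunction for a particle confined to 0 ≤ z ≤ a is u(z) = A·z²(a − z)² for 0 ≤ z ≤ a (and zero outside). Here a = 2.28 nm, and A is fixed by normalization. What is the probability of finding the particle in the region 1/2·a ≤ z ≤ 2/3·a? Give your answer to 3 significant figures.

P = ∫_{1/2·a}^{2/3·a} |u(z)|² dz.
Since A² = 1/(a^9/630), this is the region integral divided by the full normalization integral.
In terms of t = z/a (A² and the length scale cancel between numerator and denominator), P = [∫_{1/2}^{2/3} t^4·(1 - t)^4 dt] / [∫_{0}^{1} t^4·(1 - t)^4 dt].
With ∫ t^4·(1 - t)^4 dt = t^5·(70·t^4 - 315·t^3 + 540·t^2 - 420·t + 126)/630 + C, the region integral is ≈ 0.00056374 and the full one is 1/630.
The result is P = 0.3552.

P ≈ 0.355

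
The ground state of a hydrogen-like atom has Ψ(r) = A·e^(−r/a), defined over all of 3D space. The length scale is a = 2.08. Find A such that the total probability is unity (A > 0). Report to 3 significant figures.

We need A² ∫|f|² 4πr² dr = 1, taking the integral from 0 to ∞.
In 3D with spherical symmetry the volume element is 4πr² dr.
With Ψ = A·e^(−r/a), the integral evaluates to A²·[π·a^3].
With a = 2.08: A² = 0.03537 and A = 0.1881.

A ≈ 0.188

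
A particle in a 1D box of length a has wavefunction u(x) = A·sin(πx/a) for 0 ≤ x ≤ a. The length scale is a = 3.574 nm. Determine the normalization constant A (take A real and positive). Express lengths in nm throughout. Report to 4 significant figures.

Require ∫ |u|² dx = 1 over the whole domain.
∫|u|² dx = A²·(a/2).
Hence A² = 1/[a/2].
Plugging in a = 3.574 yields A = 0.74806.

A ≈ 0.7481 nm^(-1/2)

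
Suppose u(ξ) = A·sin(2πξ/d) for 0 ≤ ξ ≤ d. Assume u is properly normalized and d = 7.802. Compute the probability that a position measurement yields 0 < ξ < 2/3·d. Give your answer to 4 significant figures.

P ≈ 0.5978

The probability is P = ∫ |u|² dξ over [0, 2/3·d].
Since A² = 1/(d/2), this is the region integral divided by the full normalization integral.
Let t = ξ/d; then A² and the length scale cancel, so P = ∫_{0}^{2/3} sin(2·π·t)^2 dt ÷ ∫_{0}^{1} sin(2·π·t)^2 dt.
An antiderivative of sin(2·π·t)^2 is t/2 - sin(4·π·t)/(8·π); evaluating from 0 to 2/3 gives -√(3)/(16·π) + 1/3, while the full integral is 1/2.
The result is P = -√(3)/(8·π) + 2/3.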